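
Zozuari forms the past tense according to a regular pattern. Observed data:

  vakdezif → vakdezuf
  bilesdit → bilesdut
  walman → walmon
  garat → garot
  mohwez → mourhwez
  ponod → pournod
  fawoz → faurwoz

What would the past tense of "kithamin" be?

"kithamin" has last vowel 'i'. The stems whose last vowel is 'i' (vakdezif → vakdezuf, bilesdit → bilesdut) change the last vowel to 'u'.
So kithamin → kithamun.

kithamun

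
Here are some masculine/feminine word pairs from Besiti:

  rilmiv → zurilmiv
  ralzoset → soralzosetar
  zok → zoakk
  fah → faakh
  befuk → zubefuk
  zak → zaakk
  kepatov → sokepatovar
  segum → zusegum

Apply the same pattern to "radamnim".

"radamnim" has 3 vowels. The stems with 3 vowels (ralzoset → soralzosetar, kepatov → sokepatovar) add so- … -ar around the stem.
So radamnim → soradamnimar.

soradamnimar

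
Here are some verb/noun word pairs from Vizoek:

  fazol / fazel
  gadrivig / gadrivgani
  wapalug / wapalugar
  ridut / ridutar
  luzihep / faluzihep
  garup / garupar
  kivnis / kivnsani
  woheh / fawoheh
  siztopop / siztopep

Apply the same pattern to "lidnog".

lidneg

garup and luzihep both end in -p yet inflect differently (garupar, faluzihep), so the final letter is not what conditions the rule; the last vowel is.
"lidnog" has last vowel 'o'. The stems whose last vowel is 'o' (siztopop → siztopep, fazol → fazel) change the last vowel to 'e'.
So lidnog → lidneg.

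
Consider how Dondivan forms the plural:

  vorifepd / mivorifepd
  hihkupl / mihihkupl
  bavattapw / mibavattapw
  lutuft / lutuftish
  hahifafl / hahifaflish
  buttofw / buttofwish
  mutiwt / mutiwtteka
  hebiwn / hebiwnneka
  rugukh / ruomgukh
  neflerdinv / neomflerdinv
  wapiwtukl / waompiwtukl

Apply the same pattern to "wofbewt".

wofbewtteka

hihkupl and hahifafl both end in -l yet inflect differently (mihihkupl, hahifaflish), so the final letter is not what conditions the rule; the second-to-last letter is.
"wofbewt" has second-to-last letter 'w'. The stems whose second-to-last letter is 'w' (mutiwt → mutiwtteka, hebiwn → hebiwnneka) double the final consonant and add -eka.
So wofbewt → wofbewtteka.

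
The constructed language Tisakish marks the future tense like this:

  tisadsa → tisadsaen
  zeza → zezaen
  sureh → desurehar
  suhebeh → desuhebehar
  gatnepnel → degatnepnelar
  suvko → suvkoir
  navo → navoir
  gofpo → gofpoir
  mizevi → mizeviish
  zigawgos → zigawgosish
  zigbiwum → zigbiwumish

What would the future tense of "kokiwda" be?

suvko and zigawgos both have last vowel 'o' yet inflect differently (suvkoir, zigawgosish), so the last vowel is not what conditions the rule; the final letter is.
"kokiwda" ends in -a. The stems ending in -a (tisadsa → tisadsaen, zeza → zezaen) add -en.
So kokiwda → kokiwdaen.

kokiwdaen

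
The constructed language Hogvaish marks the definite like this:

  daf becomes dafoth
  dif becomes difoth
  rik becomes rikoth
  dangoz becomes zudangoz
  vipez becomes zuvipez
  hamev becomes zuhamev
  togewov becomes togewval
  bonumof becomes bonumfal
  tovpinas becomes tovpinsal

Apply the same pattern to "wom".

womoth

hamev and togewov both end in -v yet inflect differently (zuhamev, togewval), so the final letter is not what conditions the rule; the number of vowels is.
"wom" has 1 vowel. The stems with 1 vowel (daf → dafoth, dif → difoth, rik → rikoth) add -oth.
The other patterns: stems with 2 vowels add the prefix zu-; stems with 3 vowels delete the last vowel and add -al.
So wom → womoth.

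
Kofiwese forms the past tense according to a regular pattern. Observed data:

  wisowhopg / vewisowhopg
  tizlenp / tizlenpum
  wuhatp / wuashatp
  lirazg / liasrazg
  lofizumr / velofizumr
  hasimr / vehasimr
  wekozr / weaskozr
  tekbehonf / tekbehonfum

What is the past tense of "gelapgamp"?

vegelapgamp

"gelapgamp" has second-to-last letter 'm'. The stems whose second-to-last letter is 'm' (hasimr → vehasimr, lofizumr → velofizumr) add the prefix ve-.
So gelapgamp → vegelapgamp.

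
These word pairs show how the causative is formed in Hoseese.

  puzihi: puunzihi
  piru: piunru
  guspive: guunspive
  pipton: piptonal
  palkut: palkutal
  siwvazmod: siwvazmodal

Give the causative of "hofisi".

hounfisi

piru and palkut both have last vowel 'u' yet inflect differently (piunru, palkutal), so the last vowel is not what conditions the rule; whether the stem ends in a vowel or a consonant is.
"hofisi" ends in a vowel. The stems ending in a vowel (puzihi → puunzihi, piru → piunru, guspive → guunspive) insert -un- after the first vowel.
The other pattern: stems ending in a consonant add -al.
So hofisi → hounfisi.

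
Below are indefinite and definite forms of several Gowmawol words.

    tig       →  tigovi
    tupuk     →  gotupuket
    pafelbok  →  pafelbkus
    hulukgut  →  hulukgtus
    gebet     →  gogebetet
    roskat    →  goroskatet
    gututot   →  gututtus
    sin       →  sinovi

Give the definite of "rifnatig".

rifnatgus

tupuk and pafelbok both end in -k yet inflect differently (gotupuket, pafelbkus), so the final letter is not what conditions the rule; the number of vowels is.
"rifnatig" has 3 vowels. The stems with 3 vowels (pafelbok → pafelbkus, gututot → gututtus, hulukgut → hulukgtus) delete the last vowel and add -us.
The other patterns: stems with 1 vowel add -ovi; stems with 2 vowels add go- … -et around the stem.
So rifnatig → rifnatgus.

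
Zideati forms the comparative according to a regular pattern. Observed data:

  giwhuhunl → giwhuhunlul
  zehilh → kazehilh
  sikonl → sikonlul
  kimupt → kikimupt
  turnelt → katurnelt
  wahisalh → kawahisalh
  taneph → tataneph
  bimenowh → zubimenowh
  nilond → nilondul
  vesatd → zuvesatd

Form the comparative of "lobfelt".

taneph and zehilh both end in -h yet inflect differently (tataneph, kazehilh), so the final letter is not what conditions the rule; the second-to-last letter is.
"lobfelt" has second-to-last letter 'l'. The stems whose second-to-last letter is 'l' (zehilh → kazehilh, wahisalh → kawahisalh, turnelt → katurnelt) add the prefix ka-.
The other patterns: stems whose second-to-last letter is 'p' repeat the first consonant+vowel as a prefix; stems whose second-to-last letter is 'n' add -ul; stems whose second-to-last letter is 't' or 'w' add the prefix zu-.
So lobfelt → kalobfelt.

kalobfelt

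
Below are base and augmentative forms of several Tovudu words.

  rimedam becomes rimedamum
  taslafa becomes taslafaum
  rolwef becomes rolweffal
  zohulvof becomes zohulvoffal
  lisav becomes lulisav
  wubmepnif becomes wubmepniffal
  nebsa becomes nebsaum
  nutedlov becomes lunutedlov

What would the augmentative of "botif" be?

nutedlov and zohulvof both have last vowel 'o' yet inflect differently (lunutedlov, zohulvoffal), so the last vowel is not what conditions the rule; the final letter is.
"botif" ends in -f. The stems ending in -f (wubmepnif → wubmepniffal, zohulvof → zohulvoffal, rolwef → rolweffal) double the final consonant and add -al.
The other patterns: stems ending in -v add the prefix lu-; stems ending in -a or -m add -um.
So botif → botiffal.

botiffal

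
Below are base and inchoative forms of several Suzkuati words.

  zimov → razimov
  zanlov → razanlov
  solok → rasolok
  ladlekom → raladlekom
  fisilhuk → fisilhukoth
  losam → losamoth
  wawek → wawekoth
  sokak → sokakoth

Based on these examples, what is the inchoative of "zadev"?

zadevoth

solok and fisilhuk both end in -k yet inflect differently (rasolok, fisilhukoth), so the final letter is not what conditions the rule; the last vowel is.
"zadev" has last vowel 'e'. The one such stem in the data (wawek → wawekoth) adds -oth, so the same rule applies.
The other pattern: stems whose last vowel is 'o' add the prefix ra-.
So zadev → zadevoth.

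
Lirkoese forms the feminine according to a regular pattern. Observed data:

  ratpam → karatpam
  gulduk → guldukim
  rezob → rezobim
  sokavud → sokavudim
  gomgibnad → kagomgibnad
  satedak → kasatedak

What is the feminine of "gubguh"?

satedak and gulduk both end in -k yet inflect differently (kasatedak, guldukim), so the final letter is not what conditions the rule; the last vowel is.
"gubguh" has last vowel 'u'. The stems whose last vowel is 'u' (gulduk → guldukim, sokavud → sokavudim) add -im.
The other pattern: stems whose last vowel is 'a' add the prefix ka-.
So gubguh → gubguhim.

gubguhim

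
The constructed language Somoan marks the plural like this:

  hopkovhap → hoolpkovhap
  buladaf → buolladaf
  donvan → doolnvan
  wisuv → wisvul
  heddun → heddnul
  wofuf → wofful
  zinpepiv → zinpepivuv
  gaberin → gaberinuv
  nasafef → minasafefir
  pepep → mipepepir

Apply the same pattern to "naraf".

donvan and heddun both end in -n yet inflect differently (doolnvan, heddnul), so the final letter is not what conditions the rule; the last vowel is.
"naraf" has last vowel 'a'. The stems whose last vowel is 'a' (hopkovhap → hoolpkovhap, buladaf → buolladaf, donvan → doolnvan) insert -ol- after the first vowel.
The other patterns: stems whose last vowel is 'u' delete the last vowel and add -ul; stems whose last vowel is 'i' add -uv; stems whose last vowel is 'e' add mi- … -ir around the stem.
So naraf → naolraf.

naolraf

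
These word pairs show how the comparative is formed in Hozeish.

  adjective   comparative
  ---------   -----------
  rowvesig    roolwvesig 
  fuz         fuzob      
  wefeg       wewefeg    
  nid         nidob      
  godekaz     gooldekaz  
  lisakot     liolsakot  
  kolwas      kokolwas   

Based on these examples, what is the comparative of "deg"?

wefeg and rowvesig both end in -g yet inflect differently (wewefeg, roolwvesig), so the final letter is not what conditions the rule; the number of vowels is.
"deg" has 1 vowel. The stems with 1 vowel (nid → nidob, fuz → fuzob) add -ob.
So deg → degob.

degob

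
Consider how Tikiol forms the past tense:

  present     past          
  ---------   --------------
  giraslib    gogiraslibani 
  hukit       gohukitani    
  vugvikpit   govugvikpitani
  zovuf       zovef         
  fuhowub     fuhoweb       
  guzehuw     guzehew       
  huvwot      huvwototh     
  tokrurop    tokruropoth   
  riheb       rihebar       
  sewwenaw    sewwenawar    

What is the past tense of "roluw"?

"roluw" has last vowel 'u'. The stems whose last vowel is 'u' (zovuf → zovef, fuhowub → fuhoweb, guzehuw → guzehew) change the last vowel to 'e'.
So roluw → rolew.

rolew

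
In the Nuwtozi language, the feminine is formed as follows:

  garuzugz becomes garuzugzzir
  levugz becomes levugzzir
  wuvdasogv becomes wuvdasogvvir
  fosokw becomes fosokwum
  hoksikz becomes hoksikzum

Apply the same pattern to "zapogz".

hoksikz and garuzugz both end in -z yet inflect differently (hoksikzum, garuzugzzir), so the final letter is not what conditions the rule; the second-to-last letter is.
"zapogz" has second-to-last letter 'g'. The stems whose second-to-last letter is 'g' (garuzugz → garuzugzzir, wuvdasogv → wuvdasogvvir, levugz → levugzzir) double the final consonant and add -ir.
So zapogz → zapogzzir.

zapogzzir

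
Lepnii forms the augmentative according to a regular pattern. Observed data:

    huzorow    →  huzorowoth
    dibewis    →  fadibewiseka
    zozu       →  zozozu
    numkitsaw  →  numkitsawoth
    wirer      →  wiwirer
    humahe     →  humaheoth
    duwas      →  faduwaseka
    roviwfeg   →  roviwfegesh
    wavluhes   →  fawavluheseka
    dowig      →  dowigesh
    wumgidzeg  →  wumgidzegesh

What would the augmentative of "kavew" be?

kavewoth

dowig and dibewis both have last vowel 'i' yet inflect differently (dowigesh, fadibewiseka), so the last vowel is not what conditions the rule; the final letter is.
"kavew" ends in -w. The stems ending in -w (numkitsaw → numkitsawoth, huzorow → huzorowoth) add -oth.
So kavew → kavewoth.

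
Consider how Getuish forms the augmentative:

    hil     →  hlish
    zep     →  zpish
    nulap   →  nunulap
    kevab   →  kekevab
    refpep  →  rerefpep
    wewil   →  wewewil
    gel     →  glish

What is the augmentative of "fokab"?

fofokab

wewil and hil both end in -l yet inflect differently (wewewil, hlish), so the final letter is not what conditions the rule; the number of vowels is.
"fokab" has 2 vowels. The stems with 2 vowels (wewil → wewewil, nulap → nunulap, kevab → kekevab) repeat the first consonant+vowel as a prefix.
So fokab → fofokab.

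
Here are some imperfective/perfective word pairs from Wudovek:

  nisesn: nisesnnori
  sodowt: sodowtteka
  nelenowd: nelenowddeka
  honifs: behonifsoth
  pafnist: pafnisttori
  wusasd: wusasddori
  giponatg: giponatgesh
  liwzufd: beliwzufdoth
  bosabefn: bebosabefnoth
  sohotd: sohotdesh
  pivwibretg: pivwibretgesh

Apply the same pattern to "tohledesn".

tohledesnnori

"tohledesn" has second-to-last letter 's'. The stems whose second-to-last letter is 's' (wusasd → wusasddori, pafnist → pafnisttori, nisesn → nisesnnori) double the final consonant and add -ori.
So tohledesn → tohledesnnori.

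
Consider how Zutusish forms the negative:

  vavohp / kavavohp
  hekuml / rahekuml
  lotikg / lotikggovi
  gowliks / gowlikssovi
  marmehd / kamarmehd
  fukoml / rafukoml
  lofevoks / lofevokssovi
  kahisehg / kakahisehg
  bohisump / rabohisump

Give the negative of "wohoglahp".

vavohp and bohisump both end in -p yet inflect differently (kavavohp, rabohisump), so the final letter is not what conditions the rule; the second-to-last letter is.
"wohoglahp" has second-to-last letter 'h'. The stems whose second-to-last letter is 'h' (kahisehg → kakahisehg, marmehd → kamarmehd, vavohp → kavavohp) add the prefix ka-.
So wohoglahp → kawohoglahp.

kawohoglahp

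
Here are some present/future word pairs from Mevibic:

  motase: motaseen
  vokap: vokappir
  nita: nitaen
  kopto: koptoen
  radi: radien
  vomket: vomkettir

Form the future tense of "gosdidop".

gosdidoppir

vokap and nita both have last vowel 'a' yet inflect differently (vokappir, nitaen), so the last vowel is not what conditions the rule; whether the stem ends in a vowel or a consonant is.
"gosdidop" ends in a consonant. The stems ending in a consonant (vomket → vomkettir, vokap → vokappir) double the final consonant and add -ir.
The other pattern: stems ending in a vowel add -en.
So gosdidop → gosdidoppir.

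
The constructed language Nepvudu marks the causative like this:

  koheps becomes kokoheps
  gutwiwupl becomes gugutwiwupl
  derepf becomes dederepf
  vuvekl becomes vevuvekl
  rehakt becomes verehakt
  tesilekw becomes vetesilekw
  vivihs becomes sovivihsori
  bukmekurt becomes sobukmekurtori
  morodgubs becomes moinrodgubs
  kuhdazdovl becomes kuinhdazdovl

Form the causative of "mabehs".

"mabehs" has second-to-last letter 'h'. The one such stem in the data (vivihs → sovivihsori) adds so- … -ori around the stem, so the same rule applies.
The other patterns: stems whose second-to-last letter is 'p' repeat the first consonant+vowel as a prefix; stems whose second-to-last letter is 'k' add the prefix ve-; stems whose second-to-last letter is 'b' or 'v' insert -in- after the first vowel.
So mabehs → somabehsori.

somabehsori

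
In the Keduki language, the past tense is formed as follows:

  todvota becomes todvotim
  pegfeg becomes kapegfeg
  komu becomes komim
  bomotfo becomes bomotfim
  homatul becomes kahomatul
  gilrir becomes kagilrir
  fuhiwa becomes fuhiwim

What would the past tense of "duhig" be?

"duhig" ends in a consonant. The stems ending in a consonant (pegfeg → kapegfeg, gilrir → kagilrir, homatul → kahomatul) add the prefix ka-.
The other pattern: stems ending in a vowel drop the final letter and add -im.
So duhig → kaduhig.

kaduhig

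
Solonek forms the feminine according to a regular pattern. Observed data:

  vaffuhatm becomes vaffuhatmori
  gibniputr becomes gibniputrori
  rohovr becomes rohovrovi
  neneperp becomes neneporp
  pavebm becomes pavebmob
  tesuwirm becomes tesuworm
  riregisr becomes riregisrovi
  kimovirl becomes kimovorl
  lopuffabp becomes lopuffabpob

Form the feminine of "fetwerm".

vaffuhatm and tesuwirm both end in -m yet inflect differently (vaffuhatmori, tesuworm), so the final letter is not what conditions the rule; the second-to-last letter is.
"fetwerm" has second-to-last letter 'r'. The stems whose second-to-last letter is 'r' (neneperp → neneporp, tesuwirm → tesuworm, kimovirl → kimovorl) change the last vowel to 'o'.
The other patterns: stems whose second-to-last letter is 't' add -ori; stems whose second-to-last letter is 'b' add -ob; stems whose second-to-last letter is 's' or 'v' add -ovi.
So fetwerm → fetworm.

fetworm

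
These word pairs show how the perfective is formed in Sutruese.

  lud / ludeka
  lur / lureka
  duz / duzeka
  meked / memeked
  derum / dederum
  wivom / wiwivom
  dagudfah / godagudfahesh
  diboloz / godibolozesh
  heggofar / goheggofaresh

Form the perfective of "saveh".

"saveh" has 2 vowels. The stems with 2 vowels (meked → memeked, derum → dederum, wivom → wiwivom) repeat the first consonant+vowel as a prefix.
The other patterns: stems with 1 vowel add -eka; stems with 3 vowels add go- … -esh around the stem.
So saveh → sasaveh.

sasaveh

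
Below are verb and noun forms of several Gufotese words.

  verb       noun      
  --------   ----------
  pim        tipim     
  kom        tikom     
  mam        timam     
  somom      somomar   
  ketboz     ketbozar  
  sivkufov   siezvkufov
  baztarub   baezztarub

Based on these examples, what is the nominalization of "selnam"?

pim and somom both end in -m yet inflect differently (tipim, somomar), so the final letter is not what conditions the rule; the number of vowels is.
"selnam" has 2 vowels. The stems with 2 vowels (somom → somomar, ketboz → ketbozar) add -ar.
The other patterns: stems with 1 vowel add the prefix ti-; stems with 3 vowels insert -ez- after the first vowel.
So selnam → selnamar.

selnamar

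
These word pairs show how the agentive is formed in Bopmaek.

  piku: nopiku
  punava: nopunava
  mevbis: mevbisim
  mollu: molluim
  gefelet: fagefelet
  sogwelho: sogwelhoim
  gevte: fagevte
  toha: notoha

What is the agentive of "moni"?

piku and mollu both end in -u yet inflect differently (nopiku, molluim), so the final letter is not what conditions the rule; the first letter is.
"moni" begins with m-. The stems beginning with m- (mollu → molluim, mevbis → mevbisim) add -im.
The other patterns: stems beginning with p- or t- add the prefix no-; stems beginning with g- add the prefix fa-.
So moni → moniim.

moniim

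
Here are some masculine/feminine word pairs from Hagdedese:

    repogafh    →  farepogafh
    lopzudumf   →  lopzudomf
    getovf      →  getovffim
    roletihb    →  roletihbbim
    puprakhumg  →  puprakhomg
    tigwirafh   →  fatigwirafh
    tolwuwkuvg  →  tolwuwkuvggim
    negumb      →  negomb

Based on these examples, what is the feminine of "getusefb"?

negumb and roletihb both end in -b yet inflect differently (negomb, roletihbbim), so the final letter is not what conditions the rule; the second-to-last letter is.
"getusefb" has second-to-last letter 'f'. The stems whose second-to-last letter is 'f' (tigwirafh → fatigwirafh, repogafh → farepogafh) add the prefix fa-.
So getusefb → fagetusefb.

fagetusefb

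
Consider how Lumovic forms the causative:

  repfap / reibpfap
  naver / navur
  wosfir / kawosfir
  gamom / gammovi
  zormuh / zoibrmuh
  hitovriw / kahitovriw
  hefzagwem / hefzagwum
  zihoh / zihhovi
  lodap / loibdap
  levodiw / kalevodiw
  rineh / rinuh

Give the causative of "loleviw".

kaloleviw

rineh and zihoh both end in -h yet inflect differently (rinuh, zihhovi), so the final letter is not what conditions the rule; the last vowel is.
"loleviw" has last vowel 'i'. The stems whose last vowel is 'i' (hitovriw → kahitovriw, wosfir → kawosfir, levodiw → kalevodiw) add the prefix ka-.
The other patterns: stems whose last vowel is 'e' change the last vowel to 'u'; stems whose last vowel is 'o' delete the last vowel and add -ovi; stems whose last vowel is 'a' or 'u' insert -ib- after the first vowel.
So loleviw → kaloleviw.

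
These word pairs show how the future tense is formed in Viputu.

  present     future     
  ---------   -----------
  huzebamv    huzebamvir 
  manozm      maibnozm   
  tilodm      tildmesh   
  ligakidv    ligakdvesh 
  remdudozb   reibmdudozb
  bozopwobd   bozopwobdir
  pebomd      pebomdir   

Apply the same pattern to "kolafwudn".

kolafwdnesh

"kolafwudn" has second-to-last letter 'd'. The stems whose second-to-last letter is 'd' (tilodm → tildmesh, ligakidv → ligakdvesh) delete the last vowel and add -esh.
So kolafwudn → kolafwdnesh.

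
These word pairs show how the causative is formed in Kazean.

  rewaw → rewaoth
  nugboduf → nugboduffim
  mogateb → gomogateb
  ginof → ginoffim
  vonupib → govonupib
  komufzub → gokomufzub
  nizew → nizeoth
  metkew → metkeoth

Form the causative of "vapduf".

vapduffim

"vapduf" ends in -f. The stems ending in -f (ginof → ginoffim, nugboduf → nugboduffim) double the final consonant and add -im.
The other patterns: stems ending in -w drop the final letter and add -oth; stems ending in -b add the prefix go-.
So vapduf → vapduffim.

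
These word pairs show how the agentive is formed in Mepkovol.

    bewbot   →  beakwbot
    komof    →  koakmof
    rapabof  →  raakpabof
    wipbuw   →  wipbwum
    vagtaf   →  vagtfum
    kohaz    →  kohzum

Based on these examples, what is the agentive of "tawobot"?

taakwobot

komof and vagtaf both end in -f yet inflect differently (koakmof, vagtfum), so the final letter is not what conditions the rule; the last vowel is.
"tawobot" has last vowel 'o'. The stems whose last vowel is 'o' (bewbot → beakwbot, komof → koakmof, rapabof → raakpabof) insert -ak- after the first vowel.
The other pattern: stems whose last vowel is 'a' or 'u' delete the last vowel and add -um.
So tawobot → taakwobot.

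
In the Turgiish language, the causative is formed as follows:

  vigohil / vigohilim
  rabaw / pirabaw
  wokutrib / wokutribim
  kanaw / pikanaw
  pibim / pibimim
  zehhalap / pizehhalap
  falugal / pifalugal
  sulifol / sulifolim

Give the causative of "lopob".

falugal and sulifol both end in -l yet inflect differently (pifalugal, sulifolim), so the final letter is not what conditions the rule; the last vowel is.
"lopob" has last vowel 'o'. The one such stem in the data (sulifol → sulifolim) adds -im, so the same rule applies.
So lopob → lopobim.

lopobim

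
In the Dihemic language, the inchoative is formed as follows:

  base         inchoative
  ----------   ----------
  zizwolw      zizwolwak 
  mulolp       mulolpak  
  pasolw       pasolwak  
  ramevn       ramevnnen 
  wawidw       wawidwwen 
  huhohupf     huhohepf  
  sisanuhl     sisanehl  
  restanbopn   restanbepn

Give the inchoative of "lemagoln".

lemagolnak

zizwolw and wawidw both end in -w yet inflect differently (zizwolwak, wawidwwen), so the final letter is not what conditions the rule; the second-to-last letter is.
"lemagoln" has second-to-last letter 'l'. The stems whose second-to-last letter is 'l' (zizwolw → zizwolwak, mulolp → mulolpak, pasolw → pasolwak) add -ak.
The other patterns: stems whose second-to-last letter is 'd' or 'v' double the final consonant and add -en; stems whose second-to-last letter is 'h' or 'p' change the last vowel to 'e'.
So lemagoln → lemagolnak.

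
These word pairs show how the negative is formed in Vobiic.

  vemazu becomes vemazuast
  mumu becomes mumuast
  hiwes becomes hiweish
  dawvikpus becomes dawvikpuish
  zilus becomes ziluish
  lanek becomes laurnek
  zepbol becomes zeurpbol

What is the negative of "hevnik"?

heurvnik

"hevnik" ends in -k. The one such stem in the data (lanek → laurnek) inserts -ur- after the first vowel (as does zepbol), so the same rule applies.
So hevnik → heurvnik.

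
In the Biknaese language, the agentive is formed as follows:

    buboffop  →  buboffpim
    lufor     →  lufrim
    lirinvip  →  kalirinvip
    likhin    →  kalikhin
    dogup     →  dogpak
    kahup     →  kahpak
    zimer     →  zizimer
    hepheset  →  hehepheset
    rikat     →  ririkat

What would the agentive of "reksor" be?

reksrim

buboffop and lirinvip both end in -p yet inflect differently (buboffpim, kalirinvip), so the final letter is not what conditions the rule; the last vowel is.
"reksor" has last vowel 'o'. The stems whose last vowel is 'o' (buboffop → buboffpim, lufor → lufrim) delete the last vowel and add -im.
The other patterns: stems whose last vowel is 'i' add the prefix ka-; stems whose last vowel is 'u' delete the last vowel and add -ak; stems whose last vowel is 'a' or 'e' repeat the first consonant+vowel as a prefix.
So reksor → reksrim.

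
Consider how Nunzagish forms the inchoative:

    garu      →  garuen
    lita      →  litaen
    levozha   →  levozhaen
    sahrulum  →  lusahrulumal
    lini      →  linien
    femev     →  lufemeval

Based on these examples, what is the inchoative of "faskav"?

sahrulum and garu both have last vowel 'u' yet inflect differently (lusahrulumal, garuen), so the last vowel is not what conditions the rule; whether the stem ends in a vowel or a consonant is.
"faskav" ends in a consonant. The stems ending in a consonant (femev → lufemeval, sahrulum → lusahrulumal) add lu- … -al around the stem.
The other pattern: stems ending in a vowel add -en.
So faskav → lufaskaval.

lufaskaval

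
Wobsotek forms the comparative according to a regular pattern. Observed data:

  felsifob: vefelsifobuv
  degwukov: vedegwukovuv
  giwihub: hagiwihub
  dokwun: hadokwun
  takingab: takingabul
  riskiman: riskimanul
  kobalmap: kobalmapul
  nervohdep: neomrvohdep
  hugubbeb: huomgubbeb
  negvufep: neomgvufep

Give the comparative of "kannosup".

felsifob and giwihub both end in -b yet inflect differently (vefelsifobuv, hagiwihub), so the final letter is not what conditions the rule; the last vowel is.
"kannosup" has last vowel 'u'. The stems whose last vowel is 'u' (giwihub → hagiwihub, dokwun → hadokwun) add the prefix ha-.
The other patterns: stems whose last vowel is 'o' add ve- … -uv around the stem; stems whose last vowel is 'a' add -ul; stems whose last vowel is 'e' insert -om- after the first vowel.
So kannosup → hakannosup.

hakannosup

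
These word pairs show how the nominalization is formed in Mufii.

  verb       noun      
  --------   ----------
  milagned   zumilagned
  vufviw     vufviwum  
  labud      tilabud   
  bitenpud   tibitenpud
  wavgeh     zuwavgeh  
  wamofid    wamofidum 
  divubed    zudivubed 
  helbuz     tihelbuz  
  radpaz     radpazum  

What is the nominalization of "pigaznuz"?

divubed and labud both end in -d yet inflect differently (zudivubed, tilabud), so the final letter is not what conditions the rule; the last vowel is.
"pigaznuz" has last vowel 'u'. The stems whose last vowel is 'u' (labud → tilabud, bitenpud → tibitenpud, helbuz → tihelbuz) add the prefix ti-.
The other patterns: stems whose last vowel is 'e' add the prefix zu-; stems whose last vowel is 'a' or 'i' add -um.
So pigaznuz → tipigaznuz.

tipigaznuz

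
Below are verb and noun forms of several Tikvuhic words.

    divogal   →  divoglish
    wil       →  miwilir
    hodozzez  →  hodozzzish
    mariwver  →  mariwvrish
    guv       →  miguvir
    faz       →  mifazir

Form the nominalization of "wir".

wil and divogal both end in -l yet inflect differently (miwilir, divoglish), so the final letter is not what conditions the rule; the number of vowels is.
"wir" has 1 vowel. The stems with 1 vowel (wil → miwilir, faz → mifazir, guv → miguvir) add mi- … -ir around the stem.
So wir → miwirir.

miwirir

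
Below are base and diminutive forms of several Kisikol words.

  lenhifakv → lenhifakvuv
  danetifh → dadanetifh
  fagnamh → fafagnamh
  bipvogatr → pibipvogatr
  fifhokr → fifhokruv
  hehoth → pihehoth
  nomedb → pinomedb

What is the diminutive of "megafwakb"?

fifhokr and bipvogatr both end in -r yet inflect differently (fifhokruv, pibipvogatr), so the final letter is not what conditions the rule; the second-to-last letter is.
"megafwakb" has second-to-last letter 'k'. The stems whose second-to-last letter is 'k' (fifhokr → fifhokruv, lenhifakv → lenhifakvuv) add -uv.
So megafwakb → megafwakbuv.

megafwakbuv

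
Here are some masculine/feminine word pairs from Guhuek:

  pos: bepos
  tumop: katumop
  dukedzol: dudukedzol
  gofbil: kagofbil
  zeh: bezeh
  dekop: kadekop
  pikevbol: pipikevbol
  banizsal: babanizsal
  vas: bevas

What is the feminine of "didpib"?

"didpib" has 2 vowels. The stems with 2 vowels (dekop → kadekop, tumop → katumop, gofbil → kagofbil) add the prefix ka-.
So didpib → kadidpib.

kadidpib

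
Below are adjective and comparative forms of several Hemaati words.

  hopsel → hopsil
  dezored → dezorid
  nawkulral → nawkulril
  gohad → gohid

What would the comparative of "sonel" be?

sonil

Every pair shown (hopsel → hopsil, dezored → dezorid, nawkulral → nawkulril, …) follows the same rule: change the last vowel to 'i'.
So sonel → sonil.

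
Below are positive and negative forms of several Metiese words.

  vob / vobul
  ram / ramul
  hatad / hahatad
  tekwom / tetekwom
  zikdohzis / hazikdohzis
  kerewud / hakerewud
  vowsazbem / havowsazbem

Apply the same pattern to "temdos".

ram and tekwom both end in -m yet inflect differently (ramul, tetekwom), so the final letter is not what conditions the rule; the number of vowels is.
"temdos" has 2 vowels. The stems with 2 vowels (hatad → hahatad, tekwom → tetekwom) repeat the first consonant+vowel as a prefix.
So temdos → tetemdos.

tetemdos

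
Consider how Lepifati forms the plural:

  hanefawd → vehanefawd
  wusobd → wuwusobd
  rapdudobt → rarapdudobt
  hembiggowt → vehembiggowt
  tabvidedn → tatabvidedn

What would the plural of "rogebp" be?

hanefawd and wusobd both end in -d yet inflect differently (vehanefawd, wuwusobd), so the final letter is not what conditions the rule; the second-to-last letter is.
"rogebp" has second-to-last letter 'b'. The stems whose second-to-last letter is 'b' (wusobd → wuwusobd, rapdudobt → rarapdudobt) repeat the first consonant+vowel as a prefix.
The other pattern: stems whose second-to-last letter is 'w' add the prefix ve-.
So rogebp → rorogebp.

rorogebp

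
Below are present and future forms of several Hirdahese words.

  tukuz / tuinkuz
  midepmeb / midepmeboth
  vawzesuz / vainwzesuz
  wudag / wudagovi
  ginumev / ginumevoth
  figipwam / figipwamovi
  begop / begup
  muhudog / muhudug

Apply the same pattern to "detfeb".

wudag and muhudog both end in -g yet inflect differently (wudagovi, muhudug), so the final letter is not what conditions the rule; the last vowel is.
"detfeb" has last vowel 'e'. The stems whose last vowel is 'e' (ginumev → ginumevoth, midepmeb → midepmeboth) add -oth.
The other patterns: stems whose last vowel is 'a' add -ovi; stems whose last vowel is 'o' change the last vowel to 'u'; stems whose last vowel is 'u' insert -in- after the first vowel.
So detfeb → detfeboth.

detfeboth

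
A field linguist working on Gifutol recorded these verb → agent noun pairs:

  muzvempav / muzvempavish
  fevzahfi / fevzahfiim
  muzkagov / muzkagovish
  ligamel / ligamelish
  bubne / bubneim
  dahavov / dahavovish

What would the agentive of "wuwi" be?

wuwiim

ligamel and bubne both have last vowel 'e' yet inflect differently (ligamelish, bubneim), so the last vowel is not what conditions the rule; the final letter is.
"wuwi" ends in -i. The one such stem in the data (fevzahfi → fevzahfiim) adds -im, so the same rule applies.
The other pattern: stems ending in -l or -v add -ish.
So wuwi → wuwiim.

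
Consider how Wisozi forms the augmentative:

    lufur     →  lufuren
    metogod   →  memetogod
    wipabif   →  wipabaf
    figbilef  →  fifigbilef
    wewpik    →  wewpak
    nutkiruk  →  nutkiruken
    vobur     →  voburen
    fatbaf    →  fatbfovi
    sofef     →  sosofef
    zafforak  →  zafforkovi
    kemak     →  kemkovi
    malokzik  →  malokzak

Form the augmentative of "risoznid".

risoznad

malokzik and nutkiruk both end in -k yet inflect differently (malokzak, nutkiruken), so the final letter is not what conditions the rule; the last vowel is.
"risoznid" has last vowel 'i'. The stems whose last vowel is 'i' (malokzik → malokzak, wipabif → wipabaf, wewpik → wewpak) change the last vowel to 'a'.
So risoznid → risoznad.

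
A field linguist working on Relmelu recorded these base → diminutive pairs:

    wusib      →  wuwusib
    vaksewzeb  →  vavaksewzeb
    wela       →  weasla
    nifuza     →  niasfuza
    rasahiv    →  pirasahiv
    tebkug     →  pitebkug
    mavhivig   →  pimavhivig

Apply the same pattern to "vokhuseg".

pivokhuseg

wusib and rasahiv both have last vowel 'i' yet inflect differently (wuwusib, pirasahiv), so the last vowel is not what conditions the rule; the final letter is.
"vokhuseg" ends in -g. The stems ending in -g (tebkug → pitebkug, mavhivig → pimavhivig) add the prefix pi-.
The other patterns: stems ending in -b repeat the first consonant+vowel as a prefix; stems ending in -a insert -as- after the first vowel.
So vokhuseg → pivokhuseg.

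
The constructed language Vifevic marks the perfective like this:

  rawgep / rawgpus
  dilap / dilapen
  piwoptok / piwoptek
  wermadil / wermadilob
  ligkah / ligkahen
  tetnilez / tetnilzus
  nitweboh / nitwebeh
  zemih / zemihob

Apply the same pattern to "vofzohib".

vofzohibob

"vofzohib" has last vowel 'i'. The stems whose last vowel is 'i' (zemih → zemihob, wermadil → wermadilob) add -ob.
The other patterns: stems whose last vowel is 'a' add -en; stems whose last vowel is 'e' delete the last vowel and add -us; stems whose last vowel is 'o' change the last vowel to 'e'.
So vofzohib → vofzohibob.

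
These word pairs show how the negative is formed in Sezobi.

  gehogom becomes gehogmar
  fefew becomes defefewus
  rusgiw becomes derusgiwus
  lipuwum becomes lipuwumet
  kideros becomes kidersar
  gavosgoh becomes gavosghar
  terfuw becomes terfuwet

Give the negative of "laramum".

laramumet

lipuwum and gehogom both end in -m yet inflect differently (lipuwumet, gehogmar), so the final letter is not what conditions the rule; the last vowel is.
"laramum" has last vowel 'u'. The stems whose last vowel is 'u' (terfuw → terfuwet, lipuwum → lipuwumet) add -et.
The other patterns: stems whose last vowel is 'o' delete the last vowel and add -ar; stems whose last vowel is 'e' or 'i' add de- … -us around the stem.
So laramum → laramumet.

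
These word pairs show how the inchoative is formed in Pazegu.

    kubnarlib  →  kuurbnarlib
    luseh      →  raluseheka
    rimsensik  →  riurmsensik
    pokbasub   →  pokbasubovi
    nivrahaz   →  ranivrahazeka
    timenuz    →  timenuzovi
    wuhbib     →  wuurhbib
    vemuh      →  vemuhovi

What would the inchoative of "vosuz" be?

vosuzovi

pokbasub and kubnarlib both end in -b yet inflect differently (pokbasubovi, kuurbnarlib), so the final letter is not what conditions the rule; the last vowel is.
"vosuz" has last vowel 'u'. The stems whose last vowel is 'u' (timenuz → timenuzovi, vemuh → vemuhovi, pokbasub → pokbasubovi) add -ovi.
So vosuz → vosuzovi.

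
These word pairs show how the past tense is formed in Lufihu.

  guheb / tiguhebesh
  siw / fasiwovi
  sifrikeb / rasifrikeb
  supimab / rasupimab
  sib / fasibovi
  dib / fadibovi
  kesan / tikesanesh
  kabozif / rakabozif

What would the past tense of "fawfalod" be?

rafawfalod

sib and guheb both end in -b yet inflect differently (fasibovi, tiguhebesh), so the final letter is not what conditions the rule; the number of vowels is.
"fawfalod" has 3 vowels. The stems with 3 vowels (supimab → rasupimab, kabozif → rakabozif, sifrikeb → rasifrikeb) add the prefix ra-.
The other patterns: stems with 1 vowel add fa- … -ovi around the stem; stems with 2 vowels add ti- … -esh around the stem.
So fawfalod → rafawfalod.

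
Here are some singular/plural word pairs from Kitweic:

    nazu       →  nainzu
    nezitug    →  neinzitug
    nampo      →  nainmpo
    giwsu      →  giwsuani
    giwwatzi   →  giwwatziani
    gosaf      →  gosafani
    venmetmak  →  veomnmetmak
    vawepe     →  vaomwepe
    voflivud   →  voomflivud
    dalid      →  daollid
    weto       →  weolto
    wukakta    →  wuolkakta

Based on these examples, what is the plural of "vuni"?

vuomni

nazu and giwsu both end in -u yet inflect differently (nainzu, giwsuani), so the final letter is not what conditions the rule; the first letter is.
"vuni" begins with v-. The stems beginning with v- (venmetmak → veomnmetmak, vawepe → vaomwepe, voflivud → voomflivud) insert -om- after the first vowel.
So vuni → vuomni.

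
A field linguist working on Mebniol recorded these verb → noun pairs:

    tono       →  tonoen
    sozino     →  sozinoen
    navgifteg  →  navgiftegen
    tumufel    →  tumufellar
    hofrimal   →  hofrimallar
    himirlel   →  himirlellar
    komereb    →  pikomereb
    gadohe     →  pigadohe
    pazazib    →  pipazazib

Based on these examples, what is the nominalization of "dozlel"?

navgifteg and tumufel both have last vowel 'e' yet inflect differently (navgiftegen, tumufellar), so the last vowel is not what conditions the rule; the final letter is.
"dozlel" ends in -l. The stems ending in -l (tumufel → tumufellar, hofrimal → hofrimallar, himirlel → himirlellar) double the final consonant and add -ar.
The other patterns: stems ending in -g or -o add -en; stems ending in -b or -e add the prefix pi-.
So dozlel → dozlellar.

dozlellar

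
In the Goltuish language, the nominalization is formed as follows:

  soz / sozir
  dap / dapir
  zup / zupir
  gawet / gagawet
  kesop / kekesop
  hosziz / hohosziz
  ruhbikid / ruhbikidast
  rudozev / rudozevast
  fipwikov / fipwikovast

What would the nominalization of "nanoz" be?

nananoz

dap and kesop both end in -p yet inflect differently (dapir, kekesop), so the final letter is not what conditions the rule; the number of vowels is.
"nanoz" has 2 vowels. The stems with 2 vowels (gawet → gagawet, kesop → kekesop, hosziz → hohosziz) repeat the first consonant+vowel as a prefix.
The other patterns: stems with 1 vowel add -ir; stems with 3 vowels add -ast.
So nanoz → nananoz.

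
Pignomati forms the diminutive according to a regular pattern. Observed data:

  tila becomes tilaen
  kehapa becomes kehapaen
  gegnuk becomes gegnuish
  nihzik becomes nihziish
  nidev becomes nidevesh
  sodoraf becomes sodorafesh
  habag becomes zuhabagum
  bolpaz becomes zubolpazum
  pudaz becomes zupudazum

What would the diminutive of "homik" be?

homiish

"homik" ends in -k. The stems ending in -k (gegnuk → gegnuish, nihzik → nihziish) drop the final letter and add -ish.
The other patterns: stems ending in -a add -en; stems ending in -f or -v add -esh; stems ending in -g or -z add zu- … -um around the stem.
So homik → homiish.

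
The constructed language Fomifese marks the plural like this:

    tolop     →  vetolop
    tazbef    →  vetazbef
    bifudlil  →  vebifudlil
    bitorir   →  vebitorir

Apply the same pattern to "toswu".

vetoswu

Every pair shown (tolop → vetolop, tazbef → vetazbef, bifudlil → vebifudlil, …) follows the same rule: add the prefix ve-.
So toswu → vetoswu.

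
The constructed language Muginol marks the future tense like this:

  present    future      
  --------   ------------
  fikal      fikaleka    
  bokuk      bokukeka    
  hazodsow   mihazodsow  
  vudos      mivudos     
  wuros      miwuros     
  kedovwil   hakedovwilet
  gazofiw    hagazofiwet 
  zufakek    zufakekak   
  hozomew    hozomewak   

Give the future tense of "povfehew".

povfehewak

"povfehew" has last vowel 'e'. The stems whose last vowel is 'e' (zufakek → zufakekak, hozomew → hozomewak) add -ak.
So povfehew → povfehewak.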